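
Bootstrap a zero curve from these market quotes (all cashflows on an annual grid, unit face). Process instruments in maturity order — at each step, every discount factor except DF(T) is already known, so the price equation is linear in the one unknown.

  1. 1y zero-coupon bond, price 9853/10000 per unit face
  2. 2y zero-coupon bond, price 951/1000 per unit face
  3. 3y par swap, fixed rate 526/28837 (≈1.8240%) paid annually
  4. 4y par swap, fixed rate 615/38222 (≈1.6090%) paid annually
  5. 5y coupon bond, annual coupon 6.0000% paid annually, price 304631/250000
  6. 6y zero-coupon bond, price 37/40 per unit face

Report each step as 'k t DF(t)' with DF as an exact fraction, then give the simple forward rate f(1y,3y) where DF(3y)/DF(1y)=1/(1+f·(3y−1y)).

step 1 [1y] zero: DF = P = 9853/10000 ≈ 0.985300
step 2 [2y] zero: DF = P = 951/1000 ≈ 0.951000
step 3 [3y] swap r/1=526/28837: DF=(1 − 526/28837·(0.985300+0.951000))/(1+526/28837) = 4737/5000 ≈ 0.947400
step 4 [4y] swap r/1=615/38222: DF=(1 − 615/38222·(0.985300+0.951000+0.947400))/(1+615/38222) = 1877/2000 ≈ 0.938500
step 5 [5y] bond c/1=3/50: DF=(304631/250000 − 3/50·(0.985300+0.951000+0.947400+0.938500))/(1+3/50) = 2333/2500 ≈ 0.933200
step 6 [6y] zero: DF = P = 37/40 ≈ 0.925000

1 1 9853/10000
2 2 951/1000
3 3 4737/5000
4 4 1877/2000
5 5 2333/2500
6 6 37/40
f(1y,3y) = ((9853/10000)/(4737/5000) − 1)/(2) = 379/18948 ≈ 2.0002%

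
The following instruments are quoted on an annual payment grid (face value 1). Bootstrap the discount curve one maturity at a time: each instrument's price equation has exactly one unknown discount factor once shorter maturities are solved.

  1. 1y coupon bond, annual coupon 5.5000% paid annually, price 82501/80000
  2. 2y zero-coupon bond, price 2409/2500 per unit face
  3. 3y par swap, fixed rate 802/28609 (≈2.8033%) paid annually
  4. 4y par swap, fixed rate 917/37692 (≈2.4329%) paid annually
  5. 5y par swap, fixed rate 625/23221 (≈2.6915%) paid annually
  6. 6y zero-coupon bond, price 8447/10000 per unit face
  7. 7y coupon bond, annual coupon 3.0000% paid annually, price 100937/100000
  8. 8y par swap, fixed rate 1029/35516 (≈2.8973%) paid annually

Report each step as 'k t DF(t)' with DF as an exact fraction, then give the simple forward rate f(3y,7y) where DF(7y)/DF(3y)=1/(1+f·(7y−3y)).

1 1 391/400
2 2 2409/2500
3 3 4599/5000
4 4 9083/10000
5 5 7/8
6 6 8447/10000
7 7 8201/10000
8 8 3971/5000
f(3y,7y) = ((4599/5000)/(8201/10000) − 1)/(4) = 997/32804 ≈ 3.0393%

step 1 [1y] bond c/1=11/200: DF=(82501/80000 − 11/200·(0))/(1+11/200) = 391/400 ≈ 0.977500
step 2 [2y] zero: DF = P = 2409/2500 ≈ 0.963600
step 3 [3y] swap r/1=802/28609: DF=(1 − 802/28609·(0.977500+0.963600))/(1+802/28609) = 4599/5000 ≈ 0.919800
step 4 [4y] swap r/1=917/37692: DF=(1 − 917/37692·(0.977500+0.963600+0.919800))/(1+917/37692) = 9083/10000 ≈ 0.908300
step 5 [5y] swap r/1=625/23221: DF=(1 − 625/23221·(0.977500+0.963600+0.919800+0.908300))/(1+625/23221) = 7/8 ≈ 0.875000
step 6 [6y] zero: DF = P = 8447/10000 ≈ 0.844700
step 7 [7y] bond c/1=3/100: DF=(100937/100000 − 3/100·(0.977500+0.963600+0.919800+0.908300+0.875000+0.844700))/(1+3/100) = 8201/10000 ≈ 0.820100
step 8 [8y] swap r/1=1029/35516: DF=(1 − 1029/35516·(0.977500+0.963600+0.919800+0.908300+0.875000+0.844700+0.820100))/(1+1029/35516) = 3971/5000 ≈ 0.794200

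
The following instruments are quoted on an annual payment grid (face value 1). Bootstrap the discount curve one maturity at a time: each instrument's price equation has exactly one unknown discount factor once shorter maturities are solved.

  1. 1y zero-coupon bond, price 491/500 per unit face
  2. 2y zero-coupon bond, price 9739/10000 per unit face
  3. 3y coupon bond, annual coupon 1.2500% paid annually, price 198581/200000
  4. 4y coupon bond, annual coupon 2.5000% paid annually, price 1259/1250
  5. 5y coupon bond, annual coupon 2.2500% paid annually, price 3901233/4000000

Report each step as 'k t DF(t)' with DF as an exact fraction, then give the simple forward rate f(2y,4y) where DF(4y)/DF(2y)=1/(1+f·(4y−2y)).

step 1 [1y] zero: DF = P = 491/500 ≈ 0.982000
step 2 [2y] zero: DF = P = 9739/10000 ≈ 0.973900
step 3 [3y] bond c/1=1/80: DF=(198581/200000 − 1/80·(0.982000+0.973900))/(1+1/80) = 1913/2000 ≈ 0.956500
step 4 [4y] bond c/1=1/40: DF=(1259/1250 − 1/40·(0.982000+0.973900+0.956500))/(1+1/40) = 2279/2500 ≈ 0.911600
step 5 [5y] bond c/1=9/400: DF=(3901233/4000000 − 9/400·(0.982000+0.973900+0.956500+0.911600))/(1+9/400) = 8697/10000 ≈ 0.869700

1 1 491/500
2 2 9739/10000
3 3 1913/2000
4 4 2279/2500
5 5 8697/10000
f(2y,4y) = ((9739/10000)/(2279/2500) − 1)/(2) = 623/18232 ≈ 3.4171%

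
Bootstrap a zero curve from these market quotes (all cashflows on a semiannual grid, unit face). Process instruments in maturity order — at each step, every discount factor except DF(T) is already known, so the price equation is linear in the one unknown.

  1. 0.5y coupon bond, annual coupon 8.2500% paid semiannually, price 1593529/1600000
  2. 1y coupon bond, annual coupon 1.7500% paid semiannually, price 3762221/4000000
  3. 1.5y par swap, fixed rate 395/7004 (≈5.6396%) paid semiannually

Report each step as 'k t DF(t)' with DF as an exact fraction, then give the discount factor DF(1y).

1 1/2 1913/2000
2 1 9241/10000
3 3/2 921/1000
DF(1y) = 9241/10000 ≈ 0.924100

step 1 [0.5y] bond c/2=33/800: DF=(1593529/1600000 − 33/800·(0))/(1+33/800) = 1913/2000 ≈ 0.956500
step 2 [1y] bond c/2=7/800: DF=(3762221/4000000 − 7/800·(0.956500))/(1+7/800) = 9241/10000 ≈ 0.924100
step 3 [1.5y] swap r/2=395/14008: DF=(1 − 395/14008·(0.956500+0.924100))/(1+395/14008) = 921/1000 ≈ 0.921000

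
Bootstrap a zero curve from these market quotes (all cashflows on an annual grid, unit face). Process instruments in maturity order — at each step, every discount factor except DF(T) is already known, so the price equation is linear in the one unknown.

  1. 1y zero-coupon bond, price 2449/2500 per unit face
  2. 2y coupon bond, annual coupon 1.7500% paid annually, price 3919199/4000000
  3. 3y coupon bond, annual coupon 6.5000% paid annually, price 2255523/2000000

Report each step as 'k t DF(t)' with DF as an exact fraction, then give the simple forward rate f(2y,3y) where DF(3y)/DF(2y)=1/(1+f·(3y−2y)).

1 1 2449/2500
2 2 9461/10000
3 3 4707/5000
f(2y,3y) = ((9461/10000)/(4707/5000) − 1)/(1) = 47/9414 ≈ 0.4993%

step 1 [1y] zero: DF = P = 2449/2500 ≈ 0.979600
step 2 [2y] bond c/1=7/400: DF=(3919199/4000000 − 7/400·(0.979600))/(1+7/400) = 9461/10000 ≈ 0.946100
step 3 [3y] bond c/1=13/200: DF=(2255523/2000000 − 13/200·(0.979600+0.946100))/(1+13/200) = 4707/5000 ≈ 0.941400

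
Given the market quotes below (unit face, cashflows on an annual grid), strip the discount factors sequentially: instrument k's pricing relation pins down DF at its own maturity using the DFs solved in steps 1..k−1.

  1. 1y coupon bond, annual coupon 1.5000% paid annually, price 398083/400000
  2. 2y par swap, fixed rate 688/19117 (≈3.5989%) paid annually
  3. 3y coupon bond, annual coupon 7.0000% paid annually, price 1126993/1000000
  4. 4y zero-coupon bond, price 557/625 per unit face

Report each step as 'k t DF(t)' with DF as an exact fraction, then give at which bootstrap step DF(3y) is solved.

step 1 [1y] bond c/1=3/200: DF=(398083/400000 − 3/200·(0))/(1+3/200) = 1961/2000 ≈ 0.980500
step 2 [2y] swap r/1=688/19117: DF=(1 − 688/19117·(0.980500))/(1+688/19117) = 582/625 ≈ 0.931200
step 3 [3y] bond c/1=7/100: DF=(1126993/1000000 − 7/100·(0.980500+0.931200))/(1+7/100) = 4641/5000 ≈ 0.928200
step 4 [4y] zero: DF = P = 557/625 ≈ 0.891200

1 1 1961/2000
2 2 582/625
3 3 4641/5000
4 4 557/625
DF(3y) is solved at step 3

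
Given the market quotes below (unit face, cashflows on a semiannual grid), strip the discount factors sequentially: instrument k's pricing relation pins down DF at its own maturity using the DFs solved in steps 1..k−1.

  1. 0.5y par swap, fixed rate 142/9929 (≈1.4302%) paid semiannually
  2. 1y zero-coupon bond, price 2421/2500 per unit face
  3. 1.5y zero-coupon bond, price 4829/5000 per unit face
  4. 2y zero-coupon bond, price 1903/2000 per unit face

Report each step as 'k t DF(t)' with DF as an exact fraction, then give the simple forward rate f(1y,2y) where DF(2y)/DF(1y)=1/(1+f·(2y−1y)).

step 1 [0.5y] swap r/2=71/9929: DF=(1 − 71/9929·(0))/(1+71/9929) = 9929/10000 ≈ 0.992900
step 2 [1y] zero: DF = P = 2421/2500 ≈ 0.968400
step 3 [1.5y] zero: DF = P = 4829/5000 ≈ 0.965800
step 4 [2y] zero: DF = P = 1903/2000 ≈ 0.951500

1 1/2 9929/10000
2 1 2421/2500
3 3/2 4829/5000
4 2 1903/2000
f(1y,2y) = ((2421/2500)/(1903/2000) − 1)/(1) = 169/9515 ≈ 1.7761%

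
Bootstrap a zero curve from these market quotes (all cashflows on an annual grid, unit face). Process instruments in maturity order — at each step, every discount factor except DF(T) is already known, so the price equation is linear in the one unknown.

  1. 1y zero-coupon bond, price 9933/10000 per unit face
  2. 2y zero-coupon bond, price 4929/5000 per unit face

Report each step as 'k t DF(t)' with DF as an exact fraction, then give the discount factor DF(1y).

1 1 9933/10000
2 2 4929/5000
DF(1y) = 9933/10000 ≈ 0.993300

step 1 [1y] zero: DF = P = 9933/10000 ≈ 0.993300
step 2 [2y] zero: DF = P = 4929/5000 ≈ 0.985800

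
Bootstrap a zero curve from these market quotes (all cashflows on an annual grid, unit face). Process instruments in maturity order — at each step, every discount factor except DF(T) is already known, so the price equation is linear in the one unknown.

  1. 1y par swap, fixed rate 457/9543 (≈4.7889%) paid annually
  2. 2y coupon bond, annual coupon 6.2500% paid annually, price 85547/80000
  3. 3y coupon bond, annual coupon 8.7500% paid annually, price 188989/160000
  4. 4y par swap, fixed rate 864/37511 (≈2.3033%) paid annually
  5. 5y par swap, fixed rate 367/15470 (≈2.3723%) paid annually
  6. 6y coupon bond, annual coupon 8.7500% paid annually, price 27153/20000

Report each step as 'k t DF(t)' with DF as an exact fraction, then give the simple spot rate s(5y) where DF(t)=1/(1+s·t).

1 1 9543/10000
2 2 9503/10000
3 3 9329/10000
4 4 571/625
5 5 8899/10000
6 6 7/8
s(5y) = (1/(8899/10000) − 1)/(5) = 1101/44495 ≈ 2.4744%

step 1 [1y] swap r/1=457/9543: DF=(1 − 457/9543·(0))/(1+457/9543) = 9543/10000 ≈ 0.954300
step 2 [2y] bond c/1=1/16: DF=(85547/80000 − 1/16·(0.954300))/(1+1/16) = 9503/10000 ≈ 0.950300
step 3 [3y] bond c/1=7/80: DF=(188989/160000 − 7/80·(0.954300+0.950300))/(1+7/80) = 9329/10000 ≈ 0.932900
step 4 [4y] swap r/1=864/37511: DF=(1 − 864/37511·(0.954300+0.950300+0.932900))/(1+864/37511) = 571/625 ≈ 0.913600
step 5 [5y] swap r/1=367/15470: DF=(1 − 367/15470·(0.954300+0.950300+0.932900+0.913600))/(1+367/15470) = 8899/10000 ≈ 0.889900
step 6 [6y] bond c/1=7/80: DF=(27153/20000 − 7/80·(0.954300+0.950300+0.932900+0.913600+0.889900))/(1+7/80) = 7/8 ≈ 0.875000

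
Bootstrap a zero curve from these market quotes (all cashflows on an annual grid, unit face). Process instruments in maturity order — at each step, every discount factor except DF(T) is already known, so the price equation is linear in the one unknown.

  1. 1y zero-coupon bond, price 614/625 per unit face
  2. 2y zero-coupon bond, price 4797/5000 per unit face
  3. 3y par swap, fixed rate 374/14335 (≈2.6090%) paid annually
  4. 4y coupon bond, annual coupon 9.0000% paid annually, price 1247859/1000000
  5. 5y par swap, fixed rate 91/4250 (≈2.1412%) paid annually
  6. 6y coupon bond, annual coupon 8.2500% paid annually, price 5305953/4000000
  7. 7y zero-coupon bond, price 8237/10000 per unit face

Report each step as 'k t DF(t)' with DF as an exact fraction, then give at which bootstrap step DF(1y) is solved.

1 1 614/625
2 2 4797/5000
3 3 2313/2500
4 4 9081/10000
5 5 8999/10000
6 6 8691/10000
7 7 8237/10000
DF(1y) is solved at step 1

step 1 [1y] zero: DF = P = 614/625 ≈ 0.982400
step 2 [2y] zero: DF = P = 4797/5000 ≈ 0.959400
step 3 [3y] swap r/1=374/14335: DF=(1 − 374/14335·(0.982400+0.959400))/(1+374/14335) = 2313/2500 ≈ 0.925200
step 4 [4y] bond c/1=9/100: DF=(1247859/1000000 − 9/100·(0.982400+0.959400+0.925200))/(1+9/100) = 9081/10000 ≈ 0.908100
step 5 [5y] swap r/1=91/4250: DF=(1 − 91/4250·(0.982400+0.959400+0.925200+0.908100))/(1+91/4250) = 8999/10000 ≈ 0.899900
step 6 [6y] bond c/1=33/400: DF=(5305953/4000000 − 33/400·(0.982400+0.959400+0.925200+0.908100+0.899900))/(1+33/400) = 8691/10000 ≈ 0.869100
step 7 [7y] zero: DF = P = 8237/10000 ≈ 0.823700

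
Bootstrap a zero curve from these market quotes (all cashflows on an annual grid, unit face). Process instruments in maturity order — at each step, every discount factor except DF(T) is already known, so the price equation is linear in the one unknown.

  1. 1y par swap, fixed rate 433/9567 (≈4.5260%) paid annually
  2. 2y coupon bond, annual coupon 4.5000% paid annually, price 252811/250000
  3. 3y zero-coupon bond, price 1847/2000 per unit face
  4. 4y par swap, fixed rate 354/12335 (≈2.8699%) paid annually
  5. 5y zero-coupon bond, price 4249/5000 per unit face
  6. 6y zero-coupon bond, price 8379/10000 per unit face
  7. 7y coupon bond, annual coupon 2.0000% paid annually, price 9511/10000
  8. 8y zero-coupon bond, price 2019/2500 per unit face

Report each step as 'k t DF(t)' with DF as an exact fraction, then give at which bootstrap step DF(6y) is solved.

1 1 9567/10000
2 2 1853/2000
3 3 1847/2000
4 4 4469/5000
5 5 4249/5000
6 6 8379/10000
7 7 2067/2500
8 8 2019/2500
DF(6y) is solved at step 6

step 1 [1y] swap r/1=433/9567: DF=(1 − 433/9567·(0))/(1+433/9567) = 9567/10000 ≈ 0.956700
step 2 [2y] bond c/1=9/200: DF=(252811/250000 − 9/200·(0.956700))/(1+9/200) = 1853/2000 ≈ 0.926500
step 3 [3y] zero: DF = P = 1847/2000 ≈ 0.923500
step 4 [4y] swap r/1=354/12335: DF=(1 − 354/12335·(0.956700+0.926500+0.923500))/(1+354/12335) = 4469/5000 ≈ 0.893800
step 5 [5y] zero: DF = P = 4249/5000 ≈ 0.849800
step 6 [6y] zero: DF = P = 8379/10000 ≈ 0.837900
step 7 [7y] bond c/1=1/50: DF=(9511/10000 − 1/50·(0.956700+0.926500+0.923500+0.893800+0.849800+0.837900))/(1+1/50) = 2067/2500 ≈ 0.826800
step 8 [8y] zero: DF = P = 2019/2500 ≈ 0.807600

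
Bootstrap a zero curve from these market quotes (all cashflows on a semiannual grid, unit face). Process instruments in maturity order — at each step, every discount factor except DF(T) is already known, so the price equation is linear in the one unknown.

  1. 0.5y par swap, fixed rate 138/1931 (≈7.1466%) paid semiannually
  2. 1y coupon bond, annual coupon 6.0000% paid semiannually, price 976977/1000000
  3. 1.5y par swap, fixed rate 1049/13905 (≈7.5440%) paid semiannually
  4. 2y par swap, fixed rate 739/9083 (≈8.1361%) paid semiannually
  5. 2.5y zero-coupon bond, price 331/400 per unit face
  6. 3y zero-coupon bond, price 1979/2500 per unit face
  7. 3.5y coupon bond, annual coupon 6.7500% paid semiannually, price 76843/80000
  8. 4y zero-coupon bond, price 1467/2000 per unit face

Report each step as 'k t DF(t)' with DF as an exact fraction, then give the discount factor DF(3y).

1 1/2 1931/2000
2 1 2301/2500
3 3/2 8951/10000
4 2 4261/5000
5 5/2 331/400
6 3 1979/2500
7 7/2 7577/10000
8 4 1467/2000
DF(3y) = 1979/2500 ≈ 0.791600

step 1 [0.5y] swap r/2=69/1931: DF=(1 − 69/1931·(0))/(1+69/1931) = 1931/2000 ≈ 0.965500
step 2 [1y] bond c/2=3/100: DF=(976977/1000000 − 3/100·(0.965500))/(1+3/100) = 2301/2500 ≈ 0.920400
step 3 [1.5y] swap r/2=1049/27810: DF=(1 − 1049/27810·(0.965500+0.920400))/(1+1049/27810) = 8951/10000 ≈ 0.895100
step 4 [2y] swap r/2=739/18166: DF=(1 − 739/18166·(0.965500+0.920400+0.895100))/(1+739/18166) = 4261/5000 ≈ 0.852200
step 5 [2.5y] zero: DF = P = 331/400 ≈ 0.827500
step 6 [3y] zero: DF = P = 1979/2500 ≈ 0.791600
step 7 [3.5y] bond c/2=27/800: DF=(76843/80000 − 27/800·(0.965500+0.920400+0.895100+0.852200+0.827500+0.791600))/(1+27/800) = 7577/10000 ≈ 0.757700
step 8 [4y] zero: DF = P = 1467/2000 ≈ 0.733500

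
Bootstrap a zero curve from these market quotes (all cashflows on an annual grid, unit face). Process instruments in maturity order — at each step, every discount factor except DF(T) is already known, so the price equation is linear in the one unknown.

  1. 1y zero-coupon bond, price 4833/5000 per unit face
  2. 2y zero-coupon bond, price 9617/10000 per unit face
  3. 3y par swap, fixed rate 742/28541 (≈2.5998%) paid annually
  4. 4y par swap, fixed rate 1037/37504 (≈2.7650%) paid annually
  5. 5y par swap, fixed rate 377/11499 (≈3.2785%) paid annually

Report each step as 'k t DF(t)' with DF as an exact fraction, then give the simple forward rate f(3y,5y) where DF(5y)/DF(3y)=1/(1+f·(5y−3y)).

1 1 4833/5000
2 2 9617/10000
3 3 4629/5000
4 4 8963/10000
5 5 2123/2500
f(3y,5y) = ((4629/5000)/(2123/2500) − 1)/(2) = 383/8492 ≈ 4.5101%

step 1 [1y] zero: DF = P = 4833/5000 ≈ 0.966600
step 2 [2y] zero: DF = P = 9617/10000 ≈ 0.961700
step 3 [3y] swap r/1=742/28541: DF=(1 − 742/28541·(0.966600+0.961700))/(1+742/28541) = 4629/5000 ≈ 0.925800
step 4 [4y] swap r/1=1037/37504: DF=(1 − 1037/37504·(0.966600+0.961700+0.925800))/(1+1037/37504) = 8963/10000 ≈ 0.896300
step 5 [5y] swap r/1=377/11499: DF=(1 − 377/11499·(0.966600+0.961700+0.925800+0.896300))/(1+377/11499) = 2123/2500 ≈ 0.849200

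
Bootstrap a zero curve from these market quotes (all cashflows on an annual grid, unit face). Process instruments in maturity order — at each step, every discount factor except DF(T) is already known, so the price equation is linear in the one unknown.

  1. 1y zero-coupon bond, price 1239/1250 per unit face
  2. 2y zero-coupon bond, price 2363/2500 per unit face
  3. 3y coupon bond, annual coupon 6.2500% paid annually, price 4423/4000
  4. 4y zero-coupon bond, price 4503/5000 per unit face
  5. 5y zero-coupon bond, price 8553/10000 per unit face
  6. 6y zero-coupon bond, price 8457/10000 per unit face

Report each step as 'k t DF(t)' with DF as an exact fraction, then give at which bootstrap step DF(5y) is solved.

step 1 [1y] zero: DF = P = 1239/1250 ≈ 0.991200
step 2 [2y] zero: DF = P = 2363/2500 ≈ 0.945200
step 3 [3y] bond c/1=1/16: DF=(4423/4000 − 1/16·(0.991200+0.945200))/(1+1/16) = 2317/2500 ≈ 0.926800
step 4 [4y] zero: DF = P = 4503/5000 ≈ 0.900600
step 5 [5y] zero: DF = P = 8553/10000 ≈ 0.855300
step 6 [6y] zero: DF = P = 8457/10000 ≈ 0.845700

1 1 1239/1250
2 2 2363/2500
3 3 2317/2500
4 4 4503/5000
5 5 8553/10000
6 6 8457/10000
DF(5y) is solved at step 5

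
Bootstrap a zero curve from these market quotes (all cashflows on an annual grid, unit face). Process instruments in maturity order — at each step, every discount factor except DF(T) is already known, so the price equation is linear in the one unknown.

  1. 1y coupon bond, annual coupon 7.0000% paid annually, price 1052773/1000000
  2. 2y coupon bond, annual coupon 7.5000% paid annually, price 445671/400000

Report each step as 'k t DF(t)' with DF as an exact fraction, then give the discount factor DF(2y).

1 1 9839/10000
2 2 4839/5000
DF(2y) = 4839/5000 ≈ 0.967800

step 1 [1y] bond c/1=7/100: DF=(1052773/1000000 − 7/100·(0))/(1+7/100) = 9839/10000 ≈ 0.983900
step 2 [2y] bond c/1=3/40: DF=(445671/400000 − 3/40·(0.983900))/(1+3/40) = 4839/5000 ≈ 0.967800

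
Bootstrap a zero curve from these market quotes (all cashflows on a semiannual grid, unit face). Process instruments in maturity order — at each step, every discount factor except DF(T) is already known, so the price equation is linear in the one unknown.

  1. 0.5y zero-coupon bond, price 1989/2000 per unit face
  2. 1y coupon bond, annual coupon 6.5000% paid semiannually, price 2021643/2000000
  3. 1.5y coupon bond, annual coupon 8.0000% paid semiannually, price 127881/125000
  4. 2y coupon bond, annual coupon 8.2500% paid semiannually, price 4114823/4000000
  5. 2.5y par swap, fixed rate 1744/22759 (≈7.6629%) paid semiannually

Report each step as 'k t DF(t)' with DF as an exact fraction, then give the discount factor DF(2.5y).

1 1/2 1989/2000
2 1 9477/10000
3 3/2 909/1000
4 2 7/8
5 5/2 516/625
DF(2.5y) = 516/625 ≈ 0.825600

step 1 [0.5y] zero: DF = P = 1989/2000 ≈ 0.994500
step 2 [1y] bond c/2=13/400: DF=(2021643/2000000 − 13/400·(0.994500))/(1+13/400) = 9477/10000 ≈ 0.947700
step 3 [1.5y] bond c/2=1/25: DF=(127881/125000 − 1/25·(0.994500+0.947700))/(1+1/25) = 909/1000 ≈ 0.909000
step 4 [2y] bond c/2=33/800: DF=(4114823/4000000 − 33/800·(0.994500+0.947700+0.909000))/(1+33/800) = 7/8 ≈ 0.875000
step 5 [2.5y] swap r/2=872/22759: DF=(1 − 872/22759·(0.994500+0.947700+0.909000+0.875000))/(1+872/22759) = 516/625 ≈ 0.825600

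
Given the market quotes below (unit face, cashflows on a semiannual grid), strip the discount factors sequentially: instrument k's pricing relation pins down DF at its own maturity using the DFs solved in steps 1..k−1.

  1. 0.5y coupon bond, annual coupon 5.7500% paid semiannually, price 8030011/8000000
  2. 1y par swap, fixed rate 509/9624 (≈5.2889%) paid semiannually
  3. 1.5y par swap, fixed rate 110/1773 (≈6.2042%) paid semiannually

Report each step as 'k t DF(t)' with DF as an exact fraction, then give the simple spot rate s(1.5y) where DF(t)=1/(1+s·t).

step 1 [0.5y] bond c/2=23/800: DF=(8030011/8000000 − 23/800·(0))/(1+23/800) = 9757/10000 ≈ 0.975700
step 2 [1y] swap r/2=509/19248: DF=(1 − 509/19248·(0.975700))/(1+509/19248) = 9491/10000 ≈ 0.949100
step 3 [1.5y] swap r/2=55/1773: DF=(1 − 55/1773·(0.975700+0.949100))/(1+55/1773) = 114/125 ≈ 0.912000

1 1/2 9757/10000
2 1 9491/10000
3 3/2 114/125
s(1.5y) = (1/(114/125) − 1)/(3/2) = 11/171 ≈ 6.4327%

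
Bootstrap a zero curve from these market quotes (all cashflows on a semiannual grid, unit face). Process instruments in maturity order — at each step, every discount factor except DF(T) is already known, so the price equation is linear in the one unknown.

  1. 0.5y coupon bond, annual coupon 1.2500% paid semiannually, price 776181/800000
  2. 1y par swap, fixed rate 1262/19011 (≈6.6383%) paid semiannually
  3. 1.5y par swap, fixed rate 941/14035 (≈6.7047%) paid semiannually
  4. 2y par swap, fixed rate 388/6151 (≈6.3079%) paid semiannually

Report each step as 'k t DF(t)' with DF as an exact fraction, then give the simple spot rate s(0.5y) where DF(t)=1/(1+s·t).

step 1 [0.5y] bond c/2=1/160: DF=(776181/800000 − 1/160·(0))/(1+1/160) = 4821/5000 ≈ 0.964200
step 2 [1y] swap r/2=631/19011: DF=(1 − 631/19011·(0.964200))/(1+631/19011) = 9369/10000 ≈ 0.936900
step 3 [1.5y] swap r/2=941/28070: DF=(1 − 941/28070·(0.964200+0.936900))/(1+941/28070) = 9059/10000 ≈ 0.905900
step 4 [2y] swap r/2=194/6151: DF=(1 − 194/6151·(0.964200+0.936900+0.905900))/(1+194/6151) = 2209/2500 ≈ 0.883600

1 1/2 4821/5000
2 1 9369/10000
3 3/2 9059/10000
4 2 2209/2500
s(0.5y) = (1/(4821/5000) − 1)/(1/2) = 358/4821 ≈ 7.4258%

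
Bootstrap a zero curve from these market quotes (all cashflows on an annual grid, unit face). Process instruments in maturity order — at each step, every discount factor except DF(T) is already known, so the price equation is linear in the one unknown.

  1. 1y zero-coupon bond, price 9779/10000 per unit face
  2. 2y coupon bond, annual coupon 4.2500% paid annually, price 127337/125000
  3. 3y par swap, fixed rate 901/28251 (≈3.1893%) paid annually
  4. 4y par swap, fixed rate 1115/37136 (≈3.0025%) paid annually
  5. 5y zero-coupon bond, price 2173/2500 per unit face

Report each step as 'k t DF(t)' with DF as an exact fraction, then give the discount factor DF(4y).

1 1 9779/10000
2 2 9373/10000
3 3 9099/10000
4 4 1777/2000
5 5 2173/2500
DF(4y) = 1777/2000 ≈ 0.888500

step 1 [1y] zero: DF = P = 9779/10000 ≈ 0.977900
step 2 [2y] bond c/1=17/400: DF=(127337/125000 − 17/400·(0.977900))/(1+17/400) = 9373/10000 ≈ 0.937300
step 3 [3y] swap r/1=901/28251: DF=(1 − 901/28251·(0.977900+0.937300))/(1+901/28251) = 9099/10000 ≈ 0.909900
step 4 [4y] swap r/1=1115/37136: DF=(1 − 1115/37136·(0.977900+0.937300+0.909900))/(1+1115/37136) = 1777/2000 ≈ 0.888500
step 5 [5y] zero: DF = P = 2173/2500 ≈ 0.869200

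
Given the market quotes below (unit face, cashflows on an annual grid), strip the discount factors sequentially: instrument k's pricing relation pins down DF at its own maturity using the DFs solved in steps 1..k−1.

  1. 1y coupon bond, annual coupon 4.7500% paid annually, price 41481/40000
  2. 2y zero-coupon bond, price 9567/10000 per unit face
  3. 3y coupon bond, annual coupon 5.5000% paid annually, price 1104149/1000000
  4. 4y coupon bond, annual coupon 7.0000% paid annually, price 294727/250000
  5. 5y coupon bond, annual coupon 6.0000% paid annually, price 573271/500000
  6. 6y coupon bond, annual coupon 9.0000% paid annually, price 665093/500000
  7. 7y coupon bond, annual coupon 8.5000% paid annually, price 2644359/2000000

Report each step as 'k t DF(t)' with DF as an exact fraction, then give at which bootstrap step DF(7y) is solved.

1 1 99/100
2 2 9567/10000
3 3 9451/10000
4 4 4563/5000
5 5 8663/10000
6 6 8347/10000
7 7 7873/10000
DF(7y) is solved at step 7

step 1 [1y] bond c/1=19/400: DF=(41481/40000 − 19/400·(0))/(1+19/400) = 99/100 ≈ 0.990000
step 2 [2y] zero: DF = P = 9567/10000 ≈ 0.956700
step 3 [3y] bond c/1=11/200: DF=(1104149/1000000 − 11/200·(0.990000+0.956700))/(1+11/200) = 9451/10000 ≈ 0.945100
step 4 [4y] bond c/1=7/100: DF=(294727/250000 − 7/100·(0.990000+0.956700+0.945100))/(1+7/100) = 4563/5000 ≈ 0.912600
step 5 [5y] bond c/1=3/50: DF=(573271/500000 − 3/50·(0.990000+0.956700+0.945100+0.912600))/(1+3/50) = 8663/10000 ≈ 0.866300
step 6 [6y] bond c/1=9/100: DF=(665093/500000 − 9/100·(0.990000+0.956700+0.945100+0.912600+0.866300))/(1+9/100) = 8347/10000 ≈ 0.834700
step 7 [7y] bond c/1=17/200: DF=(2644359/2000000 − 17/200·(0.990000+0.956700+0.945100+0.912600+0.866300+0.834700))/(1+17/200) = 7873/10000 ≈ 0.787300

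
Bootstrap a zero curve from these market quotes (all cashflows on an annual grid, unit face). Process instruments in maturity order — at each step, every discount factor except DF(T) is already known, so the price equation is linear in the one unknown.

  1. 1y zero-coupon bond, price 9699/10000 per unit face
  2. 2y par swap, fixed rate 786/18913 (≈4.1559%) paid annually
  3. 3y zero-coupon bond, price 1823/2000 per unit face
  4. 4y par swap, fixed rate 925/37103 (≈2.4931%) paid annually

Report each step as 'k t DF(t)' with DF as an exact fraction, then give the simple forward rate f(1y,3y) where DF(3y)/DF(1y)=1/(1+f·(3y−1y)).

step 1 [1y] zero: DF = P = 9699/10000 ≈ 0.969900
step 2 [2y] swap r/1=786/18913: DF=(1 − 786/18913·(0.969900))/(1+786/18913) = 4607/5000 ≈ 0.921400
step 3 [3y] zero: DF = P = 1823/2000 ≈ 0.911500
step 4 [4y] swap r/1=925/37103: DF=(1 − 925/37103·(0.969900+0.921400+0.911500))/(1+925/37103) = 363/400 ≈ 0.907500

1 1 9699/10000
2 2 4607/5000
3 3 1823/2000
4 4 363/400
f(1y,3y) = ((9699/10000)/(1823/2000) − 1)/(2) = 292/9115 ≈ 3.2035%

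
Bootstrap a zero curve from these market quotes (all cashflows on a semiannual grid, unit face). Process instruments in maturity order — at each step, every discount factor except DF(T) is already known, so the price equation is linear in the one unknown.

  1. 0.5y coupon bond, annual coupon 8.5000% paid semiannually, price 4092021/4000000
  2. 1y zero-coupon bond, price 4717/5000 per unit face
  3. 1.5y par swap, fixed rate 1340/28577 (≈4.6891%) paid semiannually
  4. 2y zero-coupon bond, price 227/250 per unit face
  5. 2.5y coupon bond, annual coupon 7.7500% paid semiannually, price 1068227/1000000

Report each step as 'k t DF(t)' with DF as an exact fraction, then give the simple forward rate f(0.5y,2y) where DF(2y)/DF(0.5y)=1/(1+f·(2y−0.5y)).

1 1/2 9813/10000
2 1 4717/5000
3 3/2 933/1000
4 2 227/250
5 5/2 8879/10000
f(0.5y,2y) = ((9813/10000)/(227/250) − 1)/(3/2) = 733/13620 ≈ 5.3818%

step 1 [0.5y] bond c/2=17/400: DF=(4092021/4000000 − 17/400·(0))/(1+17/400) = 9813/10000 ≈ 0.981300
step 2 [1y] zero: DF = P = 4717/5000 ≈ 0.943400
step 3 [1.5y] swap r/2=670/28577: DF=(1 − 670/28577·(0.981300+0.943400))/(1+670/28577) = 933/1000 ≈ 0.933000
step 4 [2y] zero: DF = P = 227/250 ≈ 0.908000
step 5 [2.5y] bond c/2=31/800: DF=(1068227/1000000 − 31/800·(0.981300+0.943400+0.933000+0.908000))/(1+31/800) = 8879/10000 ≈ 0.887900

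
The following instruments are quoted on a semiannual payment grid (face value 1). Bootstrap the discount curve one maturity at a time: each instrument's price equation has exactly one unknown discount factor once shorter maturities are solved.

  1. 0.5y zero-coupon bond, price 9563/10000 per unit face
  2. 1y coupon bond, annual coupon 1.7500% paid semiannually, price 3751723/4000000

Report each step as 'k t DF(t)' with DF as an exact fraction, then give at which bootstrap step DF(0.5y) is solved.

1 1/2 9563/10000
2 1 1843/2000
DF(0.5y) is solved at step 1

step 1 [0.5y] zero: DF = P = 9563/10000 ≈ 0.956300
step 2 [1y] bond c/2=7/800: DF=(3751723/4000000 − 7/800·(0.956300))/(1+7/800) = 1843/2000 ≈ 0.921500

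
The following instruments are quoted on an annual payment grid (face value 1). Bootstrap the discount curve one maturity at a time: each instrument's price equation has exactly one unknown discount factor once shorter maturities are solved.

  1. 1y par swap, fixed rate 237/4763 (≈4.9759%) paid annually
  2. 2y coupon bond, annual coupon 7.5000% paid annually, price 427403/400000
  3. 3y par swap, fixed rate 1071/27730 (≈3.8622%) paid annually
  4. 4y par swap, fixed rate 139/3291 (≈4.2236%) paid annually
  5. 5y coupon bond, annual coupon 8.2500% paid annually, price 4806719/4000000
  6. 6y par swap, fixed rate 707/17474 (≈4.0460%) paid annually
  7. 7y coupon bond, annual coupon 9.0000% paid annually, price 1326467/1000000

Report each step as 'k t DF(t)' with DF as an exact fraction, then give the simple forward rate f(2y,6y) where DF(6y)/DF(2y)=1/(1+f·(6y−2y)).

1 1 4763/5000
2 2 371/400
3 3 8929/10000
4 4 8471/10000
5 5 4171/5000
6 6 7879/10000
7 7 7841/10000
f(2y,6y) = ((371/400)/(7879/10000) − 1)/(4) = 349/7879 ≈ 4.4295%

step 1 [1y] swap r/1=237/4763: DF=(1 − 237/4763·(0))/(1+237/4763) = 4763/5000 ≈ 0.952600
step 2 [2y] bond c/1=3/40: DF=(427403/400000 − 3/40·(0.952600))/(1+3/40) = 371/400 ≈ 0.927500
step 3 [3y] swap r/1=1071/27730: DF=(1 − 1071/27730·(0.952600+0.927500))/(1+1071/27730) = 8929/10000 ≈ 0.892900
step 4 [4y] swap r/1=139/3291: DF=(1 − 139/3291·(0.952600+0.927500+0.892900))/(1+139/3291) = 8471/10000 ≈ 0.847100
step 5 [5y] bond c/1=33/400: DF=(4806719/4000000 − 33/400·(0.952600+0.927500+0.892900+0.847100))/(1+33/400) = 4171/5000 ≈ 0.834200
step 6 [6y] swap r/1=707/17474: DF=(1 − 707/17474·(0.952600+0.927500+0.892900+0.847100+0.834200))/(1+707/17474) = 7879/10000 ≈ 0.787900
step 7 [7y] bond c/1=9/100: DF=(1326467/1000000 − 9/100·(0.952600+0.927500+0.892900+0.847100+0.834200+0.787900))/(1+9/100) = 7841/10000 ≈ 0.784100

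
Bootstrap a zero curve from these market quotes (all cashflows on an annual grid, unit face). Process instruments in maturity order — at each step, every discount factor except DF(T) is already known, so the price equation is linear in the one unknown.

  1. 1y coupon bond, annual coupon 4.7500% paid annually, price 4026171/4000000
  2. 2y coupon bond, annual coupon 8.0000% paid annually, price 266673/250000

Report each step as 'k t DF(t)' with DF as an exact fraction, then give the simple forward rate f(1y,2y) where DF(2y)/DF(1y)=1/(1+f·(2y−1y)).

1 1 9609/10000
2 2 1833/2000
f(1y,2y) = ((9609/10000)/(1833/2000) − 1)/(1) = 148/3055 ≈ 4.8445%

step 1 [1y] bond c/1=19/400: DF=(4026171/4000000 − 19/400·(0))/(1+19/400) = 9609/10000 ≈ 0.960900
step 2 [2y] bond c/1=2/25: DF=(266673/250000 − 2/25·(0.960900))/(1+2/25) = 1833/2000 ≈ 0.916500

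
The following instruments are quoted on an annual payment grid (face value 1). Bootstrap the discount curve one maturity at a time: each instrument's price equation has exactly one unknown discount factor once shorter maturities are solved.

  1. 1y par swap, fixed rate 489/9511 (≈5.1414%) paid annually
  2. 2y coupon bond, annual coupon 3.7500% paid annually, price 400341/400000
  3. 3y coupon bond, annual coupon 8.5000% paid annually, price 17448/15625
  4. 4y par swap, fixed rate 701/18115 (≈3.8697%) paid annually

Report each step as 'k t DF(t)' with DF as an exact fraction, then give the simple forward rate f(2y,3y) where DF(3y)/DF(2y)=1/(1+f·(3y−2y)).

1 1 9511/10000
2 2 9303/10000
3 3 4409/5000
4 4 4299/5000
f(2y,3y) = ((9303/10000)/(4409/5000) − 1)/(1) = 485/8818 ≈ 5.5001%

step 1 [1y] swap r/1=489/9511: DF=(1 − 489/9511·(0))/(1+489/9511) = 9511/10000 ≈ 0.951100
step 2 [2y] bond c/1=3/80: DF=(400341/400000 − 3/80·(0.951100))/(1+3/80) = 9303/10000 ≈ 0.930300
step 3 [3y] bond c/1=17/200: DF=(17448/15625 − 17/200·(0.951100+0.930300))/(1+17/200) = 4409/5000 ≈ 0.881800
step 4 [4y] swap r/1=701/18115: DF=(1 − 701/18115·(0.951100+0.930300+0.881800))/(1+701/18115) = 4299/5000 ≈ 0.859800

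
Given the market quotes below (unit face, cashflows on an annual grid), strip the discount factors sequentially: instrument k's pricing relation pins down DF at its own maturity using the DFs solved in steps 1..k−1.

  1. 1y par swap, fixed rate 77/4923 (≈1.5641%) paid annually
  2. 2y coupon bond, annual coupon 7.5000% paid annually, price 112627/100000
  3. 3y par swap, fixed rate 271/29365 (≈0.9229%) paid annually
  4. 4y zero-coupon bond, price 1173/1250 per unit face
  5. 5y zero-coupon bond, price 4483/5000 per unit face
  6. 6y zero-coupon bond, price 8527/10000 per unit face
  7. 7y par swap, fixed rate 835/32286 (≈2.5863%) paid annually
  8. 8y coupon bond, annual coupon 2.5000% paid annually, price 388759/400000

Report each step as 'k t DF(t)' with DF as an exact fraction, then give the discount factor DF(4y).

1 1 4923/5000
2 2 979/1000
3 3 9729/10000
4 4 1173/1250
5 5 4483/5000
6 6 8527/10000
7 7 833/1000
8 8 7907/10000
DF(4y) = 1173/1250 ≈ 0.938400

step 1 [1y] swap r/1=77/4923: DF=(1 − 77/4923·(0))/(1+77/4923) = 4923/5000 ≈ 0.984600
step 2 [2y] bond c/1=3/40: DF=(112627/100000 − 3/40·(0.984600))/(1+3/40) = 979/1000 ≈ 0.979000
step 3 [3y] swap r/1=271/29365: DF=(1 − 271/29365·(0.984600+0.979000))/(1+271/29365) = 9729/10000 ≈ 0.972900
step 4 [4y] zero: DF = P = 1173/1250 ≈ 0.938400
step 5 [5y] zero: DF = P = 4483/5000 ≈ 0.896600
step 6 [6y] zero: DF = P = 8527/10000 ≈ 0.852700
step 7 [7y] swap r/1=835/32286: DF=(1 − 835/32286·(0.984600+0.979000+0.972900+0.938400+0.896600+0.852700))/(1+835/32286) = 833/1000 ≈ 0.833000
step 8 [8y] bond c/1=1/40: DF=(388759/400000 − 1/40·(0.984600+0.979000+0.972900+0.938400+0.896600+0.852700+0.833000))/(1+1/40) = 7907/10000 ≈ 0.790700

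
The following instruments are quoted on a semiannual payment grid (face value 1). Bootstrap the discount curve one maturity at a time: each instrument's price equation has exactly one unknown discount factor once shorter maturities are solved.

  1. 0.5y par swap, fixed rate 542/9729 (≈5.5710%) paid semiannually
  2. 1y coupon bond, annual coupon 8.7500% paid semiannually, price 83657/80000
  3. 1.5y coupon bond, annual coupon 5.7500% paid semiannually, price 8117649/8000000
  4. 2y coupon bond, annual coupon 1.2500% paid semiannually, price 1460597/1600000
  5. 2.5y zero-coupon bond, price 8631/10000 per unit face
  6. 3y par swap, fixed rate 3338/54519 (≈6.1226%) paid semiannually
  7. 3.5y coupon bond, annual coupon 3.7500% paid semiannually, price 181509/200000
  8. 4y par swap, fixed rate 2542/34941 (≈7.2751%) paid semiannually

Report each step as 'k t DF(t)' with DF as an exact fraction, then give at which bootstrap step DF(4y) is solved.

1 1/2 9729/10000
2 1 9611/10000
3 3/2 9323/10000
4 2 4447/5000
5 5/2 8631/10000
6 3 8331/10000
7 7/2 1581/2000
8 4 3729/5000
DF(4y) is solved at step 8

step 1 [0.5y] swap r/2=271/9729: DF=(1 − 271/9729·(0))/(1+271/9729) = 9729/10000 ≈ 0.972900
step 2 [1y] bond c/2=7/160: DF=(83657/80000 − 7/160·(0.972900))/(1+7/160) = 9611/10000 ≈ 0.961100
step 3 [1.5y] bond c/2=23/800: DF=(8117649/8000000 − 23/800·(0.972900+0.961100))/(1+23/800) = 9323/10000 ≈ 0.932300
step 4 [2y] bond c/2=1/160: DF=(1460597/1600000 − 1/160·(0.972900+0.961100+0.932300))/(1+1/160) = 4447/5000 ≈ 0.889400
step 5 [2.5y] zero: DF = P = 8631/10000 ≈ 0.863100
step 6 [3y] swap r/2=1669/54519: DF=(1 − 1669/54519·(0.972900+0.961100+0.932300+0.889400+0.863100))/(1+1669/54519) = 8331/10000 ≈ 0.833100
step 7 [3.5y] bond c/2=3/160: DF=(181509/200000 − 3/160·(0.972900+0.961100+0.932300+0.889400+0.863100+0.833100))/(1+3/160) = 1581/2000 ≈ 0.790500
step 8 [4y] swap r/2=1271/34941: DF=(1 − 1271/34941·(0.972900+0.961100+0.932300+0.889400+0.863100+0.833100+0.790500))/(1+1271/34941) = 3729/5000 ≈ 0.745800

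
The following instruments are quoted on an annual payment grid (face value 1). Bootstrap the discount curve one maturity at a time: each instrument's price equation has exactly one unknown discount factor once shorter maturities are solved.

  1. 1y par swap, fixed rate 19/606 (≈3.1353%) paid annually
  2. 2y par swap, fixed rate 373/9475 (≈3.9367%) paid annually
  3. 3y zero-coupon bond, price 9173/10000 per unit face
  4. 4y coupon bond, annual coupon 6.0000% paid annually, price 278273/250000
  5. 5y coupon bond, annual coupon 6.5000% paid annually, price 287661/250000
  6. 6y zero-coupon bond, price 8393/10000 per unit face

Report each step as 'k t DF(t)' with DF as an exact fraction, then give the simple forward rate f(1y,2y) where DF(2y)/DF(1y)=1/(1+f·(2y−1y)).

1 1 606/625
2 2 4627/5000
3 3 9173/10000
4 4 8909/10000
5 5 534/625
6 6 8393/10000
f(1y,2y) = ((606/625)/(4627/5000) − 1)/(1) = 221/4627 ≈ 4.7763%

step 1 [1y] swap r/1=19/606: DF=(1 − 19/606·(0))/(1+19/606) = 606/625 ≈ 0.969600
step 2 [2y] swap r/1=373/9475: DF=(1 − 373/9475·(0.969600))/(1+373/9475) = 4627/5000 ≈ 0.925400
step 3 [3y] zero: DF = P = 9173/10000 ≈ 0.917300
step 4 [4y] bond c/1=3/50: DF=(278273/250000 − 3/50·(0.969600+0.925400+0.917300))/(1+3/50) = 8909/10000 ≈ 0.890900
step 5 [5y] bond c/1=13/200: DF=(287661/250000 − 13/200·(0.969600+0.925400+0.917300+0.890900))/(1+13/200) = 534/625 ≈ 0.854400
step 6 [6y] zero: DF = P = 8393/10000 ≈ 0.839300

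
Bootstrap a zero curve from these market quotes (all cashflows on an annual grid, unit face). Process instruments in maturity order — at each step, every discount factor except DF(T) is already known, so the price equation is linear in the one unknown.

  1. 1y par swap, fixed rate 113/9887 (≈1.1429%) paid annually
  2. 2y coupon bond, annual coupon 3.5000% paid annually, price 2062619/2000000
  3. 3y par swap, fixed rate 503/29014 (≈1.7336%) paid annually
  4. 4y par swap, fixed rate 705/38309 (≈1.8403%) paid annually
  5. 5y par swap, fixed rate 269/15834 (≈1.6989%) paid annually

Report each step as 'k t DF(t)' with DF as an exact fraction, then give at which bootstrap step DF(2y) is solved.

1 1 9887/10000
2 2 963/1000
3 3 9497/10000
4 4 1859/2000
5 5 9193/10000
DF(2y) is solved at step 2

step 1 [1y] swap r/1=113/9887: DF=(1 − 113/9887·(0))/(1+113/9887) = 9887/10000 ≈ 0.988700
step 2 [2y] bond c/1=7/200: DF=(2062619/2000000 − 7/200·(0.988700))/(1+7/200) = 963/1000 ≈ 0.963000
step 3 [3y] swap r/1=503/29014: DF=(1 − 503/29014·(0.988700+0.963000))/(1+503/29014) = 9497/10000 ≈ 0.949700
step 4 [4y] swap r/1=705/38309: DF=(1 − 705/38309·(0.988700+0.963000+0.949700))/(1+705/38309) = 1859/2000 ≈ 0.929500
step 5 [5y] swap r/1=269/15834: DF=(1 − 269/15834·(0.988700+0.963000+0.949700+0.929500))/(1+269/15834) = 9193/10000 ≈ 0.919300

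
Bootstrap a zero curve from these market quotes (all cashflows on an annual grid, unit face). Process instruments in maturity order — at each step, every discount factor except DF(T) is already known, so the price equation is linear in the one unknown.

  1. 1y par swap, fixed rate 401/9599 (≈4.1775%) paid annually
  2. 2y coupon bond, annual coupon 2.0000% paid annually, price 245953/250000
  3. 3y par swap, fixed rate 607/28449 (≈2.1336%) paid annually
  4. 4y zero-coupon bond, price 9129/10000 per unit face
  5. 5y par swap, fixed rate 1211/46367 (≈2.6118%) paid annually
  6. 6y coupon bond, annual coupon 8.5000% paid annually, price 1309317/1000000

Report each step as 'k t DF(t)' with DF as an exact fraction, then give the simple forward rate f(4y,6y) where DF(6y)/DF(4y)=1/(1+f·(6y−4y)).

step 1 [1y] swap r/1=401/9599: DF=(1 − 401/9599·(0))/(1+401/9599) = 9599/10000 ≈ 0.959900
step 2 [2y] bond c/1=1/50: DF=(245953/250000 − 1/50·(0.959900))/(1+1/50) = 9457/10000 ≈ 0.945700
step 3 [3y] swap r/1=607/28449: DF=(1 − 607/28449·(0.959900+0.945700))/(1+607/28449) = 9393/10000 ≈ 0.939300
step 4 [4y] zero: DF = P = 9129/10000 ≈ 0.912900
step 5 [5y] swap r/1=1211/46367: DF=(1 − 1211/46367·(0.959900+0.945700+0.939300+0.912900))/(1+1211/46367) = 8789/10000 ≈ 0.878900
step 6 [6y] bond c/1=17/200: DF=(1309317/1000000 − 17/200·(0.959900+0.945700+0.939300+0.912900+0.878900))/(1+17/200) = 1687/2000 ≈ 0.843500

1 1 9599/10000
2 2 9457/10000
3 3 9393/10000
4 4 9129/10000
5 5 8789/10000
6 6 1687/2000
f(4y,6y) = ((9129/10000)/(1687/2000) − 1)/(2) = 347/8435 ≈ 4.1138%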